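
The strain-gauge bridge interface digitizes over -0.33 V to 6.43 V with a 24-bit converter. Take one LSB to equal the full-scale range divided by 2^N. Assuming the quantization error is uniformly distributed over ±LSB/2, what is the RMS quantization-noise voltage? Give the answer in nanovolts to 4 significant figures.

116.3 nV

Span: 6.43 V − (-0.33 V) = 6.76 V.
Step size = 6.76/16777216 V = 402.927 nV.
RMS of a uniform error over width LSB is LSB/√12 = 116.3 nV.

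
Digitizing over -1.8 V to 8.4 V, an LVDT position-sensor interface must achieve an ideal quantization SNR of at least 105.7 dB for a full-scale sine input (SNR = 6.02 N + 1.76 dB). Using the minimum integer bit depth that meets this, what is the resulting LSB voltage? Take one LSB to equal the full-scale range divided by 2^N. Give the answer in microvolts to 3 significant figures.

38.9 µV

Span: 8.4 V − (-1.8 V) = 10.2 V.
N ≥ (105.7 − 1.76)/6.02 = 17.266 → N_min = 18.
Step size = 10.2/262144 V = 38.9 µV.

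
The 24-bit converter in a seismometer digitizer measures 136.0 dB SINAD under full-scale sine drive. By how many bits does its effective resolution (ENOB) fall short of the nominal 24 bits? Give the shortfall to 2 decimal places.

Effective bits = (136.0 − 1.76)/6.02 = 22.2990.
Shortfall = 24 − 22.2990 = 1.7010 bits.

1.70 bits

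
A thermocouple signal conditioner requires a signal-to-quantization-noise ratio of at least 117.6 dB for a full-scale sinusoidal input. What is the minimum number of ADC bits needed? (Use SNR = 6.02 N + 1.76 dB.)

N ≥ (117.6 − 1.76)/6.02 = 19.243 → N_min = 20.

20 bits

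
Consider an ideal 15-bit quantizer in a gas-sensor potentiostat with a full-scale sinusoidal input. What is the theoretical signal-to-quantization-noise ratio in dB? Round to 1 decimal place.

For an ideal N-bit converter with full-scale sine input, SNR = 6.02 N + 1.76 dB. SNR = 6.02 × 15 + 1.76 = 90.30 + 1.76 = 92.06 dB.

92.1 dB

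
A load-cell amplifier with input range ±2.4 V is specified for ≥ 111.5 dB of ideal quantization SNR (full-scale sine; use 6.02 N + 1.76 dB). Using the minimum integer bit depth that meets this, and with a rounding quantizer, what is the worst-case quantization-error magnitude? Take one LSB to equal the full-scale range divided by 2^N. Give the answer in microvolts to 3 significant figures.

Full-scale range = 2.4 V − (-2.4 V) = 4.8 V.
Required N = ⌈(111.5 − 1.76)/6.02⌉ = ⌈18.229⌉ = 19.
LSB = 4.8 V / 2^19 = 9.1553 µV.
|e|_max = LSB/2 = 4.58 µV.

4.58 µV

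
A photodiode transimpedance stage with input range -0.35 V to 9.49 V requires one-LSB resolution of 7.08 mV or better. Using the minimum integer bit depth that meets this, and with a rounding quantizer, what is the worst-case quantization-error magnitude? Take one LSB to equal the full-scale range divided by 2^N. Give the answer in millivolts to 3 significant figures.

2.40 mV

The full-scale span is 9.49 − (-0.35) = 9.84 V.
Required number of levels: 9.84/7.08 mV = 1389.8; smallest N with 2^N ≥ that is 11.
Step size = 9.84/2048 V = 4.8047 mV.
Half an LSB is 2.40 mV.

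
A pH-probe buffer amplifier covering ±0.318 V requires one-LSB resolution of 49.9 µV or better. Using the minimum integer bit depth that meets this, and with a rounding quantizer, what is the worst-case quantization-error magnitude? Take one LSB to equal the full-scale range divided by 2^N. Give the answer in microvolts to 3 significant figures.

19.4 µV

The full-scale span is 0.318 − (-0.318) = 0.636 V.
0.636 V / 49.9 µV = 12750. Since 2^13 = 8192 and 2^14 = 16384, N = 14.
LSB = 0.636 V / 2^14 = 38.818 µV.
|e|_max = LSB/2 = 19.4 µV.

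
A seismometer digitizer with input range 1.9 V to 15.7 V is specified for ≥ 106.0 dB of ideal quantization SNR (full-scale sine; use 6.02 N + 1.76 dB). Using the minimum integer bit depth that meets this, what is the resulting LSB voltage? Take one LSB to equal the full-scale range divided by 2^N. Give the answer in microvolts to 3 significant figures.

Range = 15.7 − (1.9) = 13.8 V.
6.02 N + 1.76 ≥ 106.0 gives N ≥ 17.316, so the minimum integer is 18.
LSB = 13.8 V / 2^18 = 52.6 µV.

52.6 µV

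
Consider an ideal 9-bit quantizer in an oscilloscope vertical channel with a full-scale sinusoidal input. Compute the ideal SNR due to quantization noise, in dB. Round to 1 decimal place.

6.02(9) + 1.76 = 54.18 + 1.76 = 55.94 dB.

55.9 dB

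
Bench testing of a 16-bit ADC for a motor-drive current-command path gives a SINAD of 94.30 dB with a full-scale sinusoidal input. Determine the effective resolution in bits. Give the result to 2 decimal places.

15.37 bits

Inverting SNR = 6.02 N + 1.76: N_eff = (94.30 − 1.76)/6.02 = 15.3721.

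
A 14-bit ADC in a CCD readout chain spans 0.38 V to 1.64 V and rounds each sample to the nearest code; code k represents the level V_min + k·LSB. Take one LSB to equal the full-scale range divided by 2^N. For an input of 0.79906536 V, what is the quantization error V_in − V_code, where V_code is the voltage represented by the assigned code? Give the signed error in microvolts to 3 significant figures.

Span: 1.64 V − (0.38 V) = 1.26 V. LSB = 1.26 V / 2^14 ≈ 76.90 µV.
(V_in − V_min)/LSB = (0.79906536 − (0.38)) × 16384/1.26 = 5449.1800 → nearest code k = 5449.
Reconstructed level: 0.38 + 5449 × 1.26/16384 V = 0.79905151367 V.
V_in − V_code = 0.79906536 − (0.79905151367) = +13.8 µV.

+13.8 µV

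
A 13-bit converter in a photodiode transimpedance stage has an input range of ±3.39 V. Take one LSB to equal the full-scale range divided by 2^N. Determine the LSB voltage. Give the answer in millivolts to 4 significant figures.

The full-scale span is 3.39 − (-3.39) = 6.78 V.
There are 2^13 = 8192 steps.
LSB = 6.78 V / 2^13 = 0.8276 mV.

0.8276 mV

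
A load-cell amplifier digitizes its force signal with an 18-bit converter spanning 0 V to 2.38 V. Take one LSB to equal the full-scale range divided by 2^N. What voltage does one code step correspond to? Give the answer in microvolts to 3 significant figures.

9.08 µV

Full-scale range = 2.38 V.
2^18 = 262144 levels.
LSB = 2.38 V ÷ 2^18 = 2.38/262144 V = 9.08 µV.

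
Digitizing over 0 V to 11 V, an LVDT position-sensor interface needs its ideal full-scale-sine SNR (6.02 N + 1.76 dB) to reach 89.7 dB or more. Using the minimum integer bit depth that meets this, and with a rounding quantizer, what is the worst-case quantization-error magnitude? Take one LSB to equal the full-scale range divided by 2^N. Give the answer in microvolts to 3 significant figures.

Full-scale range = 11 V.
Required N = ⌈(89.7 − 1.76)/6.02⌉ = ⌈14.608⌉ = 15.
One LSB is 11 V / 32768 = 335.69 µV.
Half an LSB is 168 µV.

168 µV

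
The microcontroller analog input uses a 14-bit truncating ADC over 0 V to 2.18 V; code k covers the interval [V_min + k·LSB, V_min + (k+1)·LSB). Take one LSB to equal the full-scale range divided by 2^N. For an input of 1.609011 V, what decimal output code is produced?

12092

Range is 2.18 V. LSB = 2.18 V / 2^14 ≈ 133.1 µV.
V_in − V_min = 1.609011 − (0) = 1.609011 V.
Divide by LSB: 1.609011 × 16384/2.18 = 12092.6772.
Truncating gives code 12092.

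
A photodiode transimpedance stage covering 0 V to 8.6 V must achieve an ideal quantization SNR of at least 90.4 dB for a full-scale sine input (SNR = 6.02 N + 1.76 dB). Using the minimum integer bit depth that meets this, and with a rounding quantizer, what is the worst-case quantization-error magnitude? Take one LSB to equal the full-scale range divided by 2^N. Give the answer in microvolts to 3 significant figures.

131 µV

V_FS = 8.6 V.
Required N = ⌈(90.4 − 1.76)/6.02⌉ = ⌈14.724⌉ = 15.
Step size = 8.6/32768 V = 262.45 µV.
|e|_max = LSB/2 = 131 µV.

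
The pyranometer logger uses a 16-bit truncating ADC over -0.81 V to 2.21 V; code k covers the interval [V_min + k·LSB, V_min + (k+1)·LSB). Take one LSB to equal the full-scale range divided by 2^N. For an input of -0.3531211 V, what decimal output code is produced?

Span: 2.21 V − (-0.81 V) = 3.02 V. LSB = 3.02 V / 2^16 ≈ 46.08 µV.
code = ⌊(V_in − V_min)/LSB⌋ = ⌊(V_in − V_min) × 2^16 / range⌋
     = ⌊(-0.3531211 − (-0.81)) × 65536 / 3.02⌋ = ⌊0.4568789 × 65536/3.02⌋
     = ⌊9914.575⌋ = 9914.

9914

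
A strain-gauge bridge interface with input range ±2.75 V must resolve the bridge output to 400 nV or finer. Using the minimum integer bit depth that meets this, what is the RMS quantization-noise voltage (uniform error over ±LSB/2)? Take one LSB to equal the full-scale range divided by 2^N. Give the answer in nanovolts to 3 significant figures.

The full-scale span is 2.75 − (-2.75) = 5.5 V.
5.5 V / 400 nV = 1.375e7. Since 2^23 = 8388608 and 2^24 = 16777216, N = 24.
LSB = 5.5 V / 2^24 = 327.83 nV.
σ_q = LSB/√12 = 327.83 nV/3.4641 = 94.6 nV.

94.6 nV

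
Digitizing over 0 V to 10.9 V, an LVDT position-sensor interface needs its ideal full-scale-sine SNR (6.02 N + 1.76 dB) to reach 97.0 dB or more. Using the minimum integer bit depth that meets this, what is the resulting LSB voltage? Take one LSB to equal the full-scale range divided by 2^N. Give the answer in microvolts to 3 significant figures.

V_FS = 10.9 V.
N ≥ (97.0 − 1.76)/6.02 = 15.821 → N_min = 16.
LSB = 10.9 V ÷ 2^16 = 10.9/65536 V = 166 µV.

166 µV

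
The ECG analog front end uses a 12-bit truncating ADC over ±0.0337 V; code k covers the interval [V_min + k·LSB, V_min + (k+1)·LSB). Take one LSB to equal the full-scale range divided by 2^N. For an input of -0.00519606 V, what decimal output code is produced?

Range = 0.0337 − (-0.0337) = 0.0674 V. LSB = 0.0674 V / 2^12 ≈ 16.46 µV.
(V_in − V_min) × 2^12/range = (-0.00519606 − (-0.0337)) × 4096/0.0674 = 1732.228.
Floor → code = 1732.

1732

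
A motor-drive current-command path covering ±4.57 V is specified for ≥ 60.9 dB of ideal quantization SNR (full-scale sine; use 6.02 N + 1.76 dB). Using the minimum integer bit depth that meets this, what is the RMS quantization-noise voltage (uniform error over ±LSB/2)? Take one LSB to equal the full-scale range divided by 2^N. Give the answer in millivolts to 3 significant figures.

2.58 mV

Full-scale range = 4.57 V − (-4.57 V) = 9.14 V.
N ≥ (60.9 − 1.76)/6.02 = 9.824 → N_min = 10.
LSB = 9.14 V / 2^10 = 8.9258 mV.
σ_q = LSB/√12 = 8.9258 mV/3.4641 = 2.58 mV.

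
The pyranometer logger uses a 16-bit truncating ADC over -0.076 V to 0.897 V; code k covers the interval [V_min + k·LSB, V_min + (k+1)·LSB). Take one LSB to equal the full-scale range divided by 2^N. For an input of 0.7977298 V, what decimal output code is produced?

Full-scale range = 0.897 V − (-0.076 V) = 0.973 V. LSB = 0.973 V / 2^16 ≈ 14.85 µV.
V_in − V_min = 0.7977298 − (-0.076) = 0.8737298 V.
Divide by LSB: 0.8737298 × 65536/0.973 = 58849.6980.
Truncating gives code 58849.

58849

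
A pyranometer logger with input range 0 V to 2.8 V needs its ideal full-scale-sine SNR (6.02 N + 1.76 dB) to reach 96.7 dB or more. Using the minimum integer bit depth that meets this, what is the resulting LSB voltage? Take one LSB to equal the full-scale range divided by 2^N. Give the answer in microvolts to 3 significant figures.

42.7 µV

Full-scale range = 2.8 V.
Required N = ⌈(96.7 − 1.76)/6.02⌉ = ⌈15.771⌉ = 16.
LSB = 2.8 V / 2^16 = 42.7 µV.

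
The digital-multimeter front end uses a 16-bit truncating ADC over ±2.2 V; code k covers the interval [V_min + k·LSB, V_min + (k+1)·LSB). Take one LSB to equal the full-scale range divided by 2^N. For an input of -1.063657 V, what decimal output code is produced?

Range = 2.2 − (-2.2) = 4.4 V. LSB = 4.4 V / 2^16 ≈ 67.14 µV.
(V_in − V_min) × 2^16/range = (-1.063657 − (-2.2)) × 65536/4.4 = 16925.312.
Floor → code = 16925.

16925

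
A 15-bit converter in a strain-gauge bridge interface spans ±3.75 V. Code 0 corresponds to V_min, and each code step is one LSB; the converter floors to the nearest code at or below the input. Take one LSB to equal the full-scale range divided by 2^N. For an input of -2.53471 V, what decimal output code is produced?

The full-scale span is 3.75 − (-3.75) = 7.5 V. LSB = 7.5 V / 2^15 ≈ 228.9 µV.
(V_in − V_min) × 2^15/range = (-2.53471 − (-3.75)) × 32768/7.5 = 5309.683.
Floor → code = 5309.

5309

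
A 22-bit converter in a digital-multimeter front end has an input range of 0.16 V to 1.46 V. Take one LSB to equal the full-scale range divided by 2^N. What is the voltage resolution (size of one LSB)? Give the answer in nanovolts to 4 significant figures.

309.9 nV

The full-scale span is 1.46 − (0.16) = 1.3 V.
2^22 = 4194304 levels.
Step size = 1.3/4194304 V = 309.9 nV.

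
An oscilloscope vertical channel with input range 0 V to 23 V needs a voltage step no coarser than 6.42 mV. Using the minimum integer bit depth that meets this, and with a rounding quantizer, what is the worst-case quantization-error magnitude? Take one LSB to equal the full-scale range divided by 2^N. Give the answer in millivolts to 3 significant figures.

V_FS = 23 V.
Levels needed ≥ 23/6.42 mV = 3583. 2^12 = 4096 suffices, so N_min = 12.
LSB = 23 V ÷ 2^12 = 23/4096 V = 5.6152 mV.
Max error for round-to-nearest is LSB/2 = 2.81 mV.

2.81 mV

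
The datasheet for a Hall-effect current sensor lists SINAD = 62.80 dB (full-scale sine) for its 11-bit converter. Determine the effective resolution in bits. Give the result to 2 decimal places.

10.14 bits

ENOB = (SINAD − 1.76) / 6.02 = (62.80 − 1.76) / 6.02 = 61.04 / 6.02 = 10.1395.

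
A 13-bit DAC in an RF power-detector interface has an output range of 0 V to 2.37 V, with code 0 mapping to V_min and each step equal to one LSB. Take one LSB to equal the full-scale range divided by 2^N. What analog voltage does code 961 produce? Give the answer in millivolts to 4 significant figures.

278.0 mV

V_FS = 2.37 V. LSB = 2.37 V / 2^13.
Output = V_min + (961/8192) × range = 0 + 0.117310 × 2.37 V
      = 0 V + 0.278024 V = 0.278024 V.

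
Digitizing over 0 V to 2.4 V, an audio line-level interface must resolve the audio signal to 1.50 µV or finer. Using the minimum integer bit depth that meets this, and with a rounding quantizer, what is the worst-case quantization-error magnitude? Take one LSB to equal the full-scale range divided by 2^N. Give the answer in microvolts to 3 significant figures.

0.572 µV

Range is 2.4 V.
Required number of levels: 2.4/1.50 µV = 1.6000e6; smallest N with 2^N ≥ that is 21.
LSB = 2.4 V ÷ 2^21 = 2.4/2097152 V = 1.1444 µV.
|e|_max = LSB/2 = 0.572 µV.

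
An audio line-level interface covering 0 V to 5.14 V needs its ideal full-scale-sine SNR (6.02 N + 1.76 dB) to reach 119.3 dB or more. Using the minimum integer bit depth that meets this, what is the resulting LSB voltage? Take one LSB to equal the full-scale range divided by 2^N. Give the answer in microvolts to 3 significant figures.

4.90 µV

Span = 5.14 V.
Required N = ⌈(119.3 − 1.76)/6.02⌉ = ⌈19.525⌉ = 20.
LSB = 5.14 V ÷ 2^20 = 5.14/1048576 V = 4.90 µV.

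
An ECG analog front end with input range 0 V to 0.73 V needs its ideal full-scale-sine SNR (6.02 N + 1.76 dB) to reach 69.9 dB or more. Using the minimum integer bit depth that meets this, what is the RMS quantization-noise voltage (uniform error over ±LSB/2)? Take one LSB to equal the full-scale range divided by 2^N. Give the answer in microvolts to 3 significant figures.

51.4 µV

Full-scale range = 0.73 V.
Solving 6.02 N ≥ 69.9 − 1.76: N ≥ 11.319. Round up → N = 12.
Step size = 0.73/4096 V = 178.22 µV.
σ_q = LSB/√12 = 178.22 µV/3.4641 = 51.4 µV.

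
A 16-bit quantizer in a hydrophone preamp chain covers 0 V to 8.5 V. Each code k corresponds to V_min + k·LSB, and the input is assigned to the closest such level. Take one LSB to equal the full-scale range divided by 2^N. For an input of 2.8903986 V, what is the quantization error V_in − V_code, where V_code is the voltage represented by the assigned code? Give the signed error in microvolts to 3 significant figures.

+40.6 µV

Span = 8.5 V. LSB = 8.5 V / 2^16 ≈ 129.7 µV.
(V_in − V_min)/LSB = (2.8903986 − (0)) × 65536/8.5 = 22285.3133 → nearest code k = 22285.
V_code = 0 + (22285/65536) × 8.5 = 2.8903579712 V.
V_in − V_code = 2.8903986 − (2.8903579712) = +40.6 µV.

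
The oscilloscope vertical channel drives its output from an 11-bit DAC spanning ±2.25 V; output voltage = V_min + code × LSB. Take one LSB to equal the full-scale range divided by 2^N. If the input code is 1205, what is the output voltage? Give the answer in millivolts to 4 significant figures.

The full-scale span is 2.25 − (-2.25) = 4.5 V. LSB = 4.5 V / 2^11.
V_out = V_min + code × LSB = -2.25 V + 1205 × 4.5 V / 2048
      = -2.25 V + 2.64771 V = 0.397705 V.

397.7 mV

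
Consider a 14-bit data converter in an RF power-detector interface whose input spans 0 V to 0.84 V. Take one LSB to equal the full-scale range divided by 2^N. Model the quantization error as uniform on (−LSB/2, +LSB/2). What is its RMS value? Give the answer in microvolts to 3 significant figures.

14.8 µV

Range is 0.84 V.
LSB = 0.84 V ÷ 2^14 = 0.84/16384 V = 51.270 µV.
RMS of a uniform error over width LSB is LSB/√12 = 14.8 µV.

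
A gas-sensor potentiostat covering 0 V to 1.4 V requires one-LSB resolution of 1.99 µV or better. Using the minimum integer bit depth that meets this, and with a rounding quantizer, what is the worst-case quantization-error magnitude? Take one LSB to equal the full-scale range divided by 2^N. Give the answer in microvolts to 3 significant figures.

Range is 1.4 V.
Required number of levels: 1.4/1.99 µV = 703520; smallest N with 2^N ≥ that is 20.
Step size = 1.4/1048576 V = 1.3351 µV.
|e|_max = LSB/2 = 0.668 µV.

0.668 µV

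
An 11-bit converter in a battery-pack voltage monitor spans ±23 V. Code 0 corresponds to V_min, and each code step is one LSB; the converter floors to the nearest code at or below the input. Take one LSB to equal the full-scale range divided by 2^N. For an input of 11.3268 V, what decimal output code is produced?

1528

Range = 23 − (-23) = 46 V. LSB = 46 V / 2^11 ≈ 22.46 mV.
(V_in − V_min) × 2^11/range = (11.3268 − (-23)) × 2048/46 = 1528.289.
Floor → code = 1528.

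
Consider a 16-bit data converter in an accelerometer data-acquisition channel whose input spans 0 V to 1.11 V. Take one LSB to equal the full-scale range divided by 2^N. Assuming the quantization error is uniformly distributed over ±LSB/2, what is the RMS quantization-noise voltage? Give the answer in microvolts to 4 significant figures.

Span = 1.11 V.
LSB = 1.11 V / 2^16 = 16.9373 µV.
RMS of a uniform error over width LSB is LSB/√12 = 4.889 µV.

4.889 µV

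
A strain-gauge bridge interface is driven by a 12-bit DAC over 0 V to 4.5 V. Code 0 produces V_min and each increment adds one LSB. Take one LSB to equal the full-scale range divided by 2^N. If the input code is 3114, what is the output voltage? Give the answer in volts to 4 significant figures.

3.421 V

Span = 4.5 V. LSB = 4.5 V / 2^12.
Output = V_min + (3114/4096) × range = 0 + 0.760254 × 4.5 V
      = 0 V + 3.42114 V = 3.42114 V.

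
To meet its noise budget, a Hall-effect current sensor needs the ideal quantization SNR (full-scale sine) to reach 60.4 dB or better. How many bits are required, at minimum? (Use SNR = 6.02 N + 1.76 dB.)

N ≥ (60.4 − 1.76)/6.02 = 9.741 → N_min = 10.

10 bits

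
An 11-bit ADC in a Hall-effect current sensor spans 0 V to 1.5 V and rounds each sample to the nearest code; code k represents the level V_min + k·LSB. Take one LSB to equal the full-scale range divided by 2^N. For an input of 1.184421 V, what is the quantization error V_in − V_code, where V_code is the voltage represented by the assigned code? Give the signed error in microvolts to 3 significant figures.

+94.8 µV

Span = 1.5 V. LSB = 1.5 V / 2^11 ≈ 0.7324 mV.
Position in LSBs: (1.184421 − (0)) × 2048/1.5 = 1617.1295; rounding gives k = 1617.
V_code = 0 + (1617/2048) × 1.5 = 1.184326172 V.
Error = V_in − V_code = 1.184421 − (1.184326172) = +94.8 µV.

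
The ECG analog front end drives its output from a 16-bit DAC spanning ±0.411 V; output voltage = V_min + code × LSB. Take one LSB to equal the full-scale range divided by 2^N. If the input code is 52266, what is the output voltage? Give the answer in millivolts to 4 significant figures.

244.6 mV

Range = 0.411 − (-0.411) = 0.822 V. LSB = 0.822 V / 2^16.
V_out = V_min + code × LSB = -0.411 V + 52266 × 0.822 V / 65536
      = -0.411 V + 0.655558 V = 0.244558 V.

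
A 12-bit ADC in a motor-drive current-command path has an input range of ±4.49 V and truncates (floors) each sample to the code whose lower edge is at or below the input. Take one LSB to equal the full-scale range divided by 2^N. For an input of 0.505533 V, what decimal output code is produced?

Range = 4.49 − (-4.49) = 8.98 V. LSB = 8.98 V / 2^12 ≈ 2.192 mV.
(V_in − V_min) × 2^12/range = (0.505533 − (-4.49)) × 4096/8.98 = 2278.586.
Floor → code = 2278.

2278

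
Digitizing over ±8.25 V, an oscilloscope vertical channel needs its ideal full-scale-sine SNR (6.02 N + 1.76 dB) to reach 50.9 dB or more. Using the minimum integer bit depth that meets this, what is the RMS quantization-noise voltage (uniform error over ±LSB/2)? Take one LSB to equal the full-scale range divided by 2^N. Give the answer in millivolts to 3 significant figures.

The full-scale span is 8.25 − (-8.25) = 16.5 V.
6.02 N + 1.76 ≥ 50.9 gives N ≥ 8.163, so the minimum integer is 9.
One LSB is 16.5 V / 512 = 32.227 mV.
V_rms = LSB/√12 = 9.30 mV.

9.30 mV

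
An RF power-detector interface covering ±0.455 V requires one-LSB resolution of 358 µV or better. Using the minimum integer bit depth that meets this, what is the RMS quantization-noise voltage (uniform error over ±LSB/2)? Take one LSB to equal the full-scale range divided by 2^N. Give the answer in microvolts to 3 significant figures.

Range = 0.455 − (-0.455) = 0.91 V.
0.91 V / 358 µV = 2542. Since 2^11 = 2048 and 2^12 = 4096, N = 12.
LSB = 0.91 V / 2^12 = 222.17 µV.
V_rms = LSB/√12 = 64.1 µV.

64.1 µV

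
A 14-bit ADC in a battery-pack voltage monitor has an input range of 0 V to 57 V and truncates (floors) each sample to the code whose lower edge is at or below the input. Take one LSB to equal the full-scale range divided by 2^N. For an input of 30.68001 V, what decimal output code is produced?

8818

V_FS = 57 V. LSB = 57 V / 2^14 ≈ 3.479 mV.
(V_in − V_min) × 2^14/range = (30.68001 − (0)) × 16384/57 = 8818.619.
Floor → code = 8818.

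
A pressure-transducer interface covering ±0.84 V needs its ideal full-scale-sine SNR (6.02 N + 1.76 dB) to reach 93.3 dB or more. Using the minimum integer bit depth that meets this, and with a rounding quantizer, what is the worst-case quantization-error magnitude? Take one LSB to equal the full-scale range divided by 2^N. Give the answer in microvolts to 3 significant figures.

12.8 µV

Range = 0.84 − (-0.84) = 1.68 V.
Required N = ⌈(93.3 − 1.76)/6.02⌉ = ⌈15.206⌉ = 16.
Step size = 1.68/65536 V = 25.635 µV.
Half an LSB is 12.8 µV.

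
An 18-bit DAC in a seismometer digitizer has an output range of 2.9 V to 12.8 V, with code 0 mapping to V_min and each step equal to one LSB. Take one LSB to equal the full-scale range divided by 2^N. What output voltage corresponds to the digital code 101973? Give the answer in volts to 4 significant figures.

6.751 V

Full-scale range = 12.8 V − (2.9 V) = 9.9 V. LSB = 9.9 V / 2^18.
V_out = 2.9 + 101973 × (9.9/262144) V
      = 2.9 V + 3.85106 V = 6.75106 V.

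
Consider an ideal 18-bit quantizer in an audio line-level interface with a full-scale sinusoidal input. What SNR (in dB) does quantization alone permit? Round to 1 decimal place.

6.02(18) + 1.76 = 108.36 + 1.76 = 110.12 dB.

110.1 dB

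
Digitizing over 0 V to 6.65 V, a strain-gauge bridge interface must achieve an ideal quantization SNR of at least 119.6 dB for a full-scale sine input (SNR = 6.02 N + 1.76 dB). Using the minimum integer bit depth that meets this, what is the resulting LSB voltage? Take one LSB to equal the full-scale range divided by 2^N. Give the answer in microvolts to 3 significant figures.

Full-scale range = 6.65 V.
Required N = ⌈(119.6 − 1.76)/6.02⌉ = ⌈19.575⌉ = 20.
One LSB is 6.65 V / 1048576 = 6.34 µV.

6.34 µV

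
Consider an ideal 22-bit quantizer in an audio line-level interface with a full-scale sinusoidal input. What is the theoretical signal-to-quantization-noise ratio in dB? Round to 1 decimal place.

For an ideal N-bit converter with full-scale sine input, SNR = 6.02 N + 1.76 dB. SNR = 6.02 × 22 + 1.76 = 132.44 + 1.76 = 134.20 dB.

134.2 dB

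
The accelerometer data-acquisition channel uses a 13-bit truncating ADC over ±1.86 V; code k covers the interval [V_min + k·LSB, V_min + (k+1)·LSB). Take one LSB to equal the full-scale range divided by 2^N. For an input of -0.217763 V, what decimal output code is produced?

The full-scale span is 1.86 − (-1.86) = 3.72 V. LSB = 3.72 V / 2^13 ≈ 454.1 µV.
(V_in − V_min) × 2^13/range = (-0.217763 − (-1.86)) × 8192/3.72 = 3616.453.
Floor → code = 3616.

3616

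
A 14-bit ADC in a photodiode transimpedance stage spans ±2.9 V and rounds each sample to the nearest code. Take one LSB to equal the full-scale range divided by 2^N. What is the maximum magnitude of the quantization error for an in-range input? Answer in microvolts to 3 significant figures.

177 µV

Span: 2.9 V − (-2.9 V) = 5.8 V.
One LSB is 5.8 V / 16384 = 354.00 µV.
|e|_max = LSB/2 = 177 µV.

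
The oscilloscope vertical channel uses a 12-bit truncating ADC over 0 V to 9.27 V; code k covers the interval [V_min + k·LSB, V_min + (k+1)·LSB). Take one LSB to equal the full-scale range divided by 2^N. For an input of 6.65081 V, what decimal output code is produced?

2938

Full-scale range = 9.27 V. LSB = 9.27 V / 2^12 ≈ 2.263 mV.
code = ⌊(V_in − V_min)/LSB⌋ = ⌊(V_in − V_min) × 2^12 / range⌋
     = ⌊(6.65081 − (0)) × 4096 / 9.27⌋ = ⌊6.65081 × 4096/9.27⌋
     = ⌊2938.697⌋ = 2938.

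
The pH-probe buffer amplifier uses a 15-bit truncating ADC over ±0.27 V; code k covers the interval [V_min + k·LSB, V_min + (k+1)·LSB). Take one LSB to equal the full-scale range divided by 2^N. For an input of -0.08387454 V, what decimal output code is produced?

11294

The full-scale span is 0.27 − (-0.27) = 0.54 V. LSB = 0.54 V / 2^15 ≈ 16.48 µV.
(V_in − V_min) × 2^15/range = (-0.08387454 − (-0.27)) × 32768/0.54 = 11294.369.
Floor → code = 11294.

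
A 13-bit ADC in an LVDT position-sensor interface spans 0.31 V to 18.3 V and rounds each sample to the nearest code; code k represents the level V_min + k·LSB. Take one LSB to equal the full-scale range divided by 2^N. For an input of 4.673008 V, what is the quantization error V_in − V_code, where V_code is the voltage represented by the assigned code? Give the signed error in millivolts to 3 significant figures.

−0.533 mV

Full-scale range = 18.3 V − (0.31 V) = 17.99 V. LSB = 17.99 V / 2^13 ≈ 2.196 mV.
(V_in − V_min)/LSB = (4.673008 − (0.31)) × 8192/17.99 = 1986.7572 → nearest code k = 1987.
V_code = 0.31 + (1987/8192) × 17.99 = 4.673541260 V.
V_in − V_code = 4.673008 − (4.673541260) = −0.533 mV.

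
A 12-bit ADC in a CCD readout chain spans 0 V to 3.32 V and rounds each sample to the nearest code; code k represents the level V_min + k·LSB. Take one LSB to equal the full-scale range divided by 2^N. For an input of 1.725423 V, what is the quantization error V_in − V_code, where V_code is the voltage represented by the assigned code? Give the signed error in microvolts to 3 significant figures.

−231 µV

Span = 3.32 V. LSB = 3.32 V / 2^12 ≈ 0.8105 mV.
(1.725423 − (0)) / LSB = 1.725423 × 4096/3.32 = 2128.7146. Nearest integer: k = 2129.
V_code = 0 + (2129/4096) × 3.32 = 1.725654297 V.
Error = V_in − V_code = 1.725423 − (1.725654297) = −231 µV.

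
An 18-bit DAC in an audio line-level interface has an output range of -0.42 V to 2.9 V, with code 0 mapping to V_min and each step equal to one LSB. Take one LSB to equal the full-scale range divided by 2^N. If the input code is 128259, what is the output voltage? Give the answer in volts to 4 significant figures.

Full-scale range = 2.9 V − (-0.42 V) = 3.32 V. LSB = 3.32 V / 2^18.
Output = V_min + (128259/262144) × range = -0.42 + 0.489269 × 3.32 V
      = -0.42 V + 1.62437 V = 1.20437 V.

1.204 V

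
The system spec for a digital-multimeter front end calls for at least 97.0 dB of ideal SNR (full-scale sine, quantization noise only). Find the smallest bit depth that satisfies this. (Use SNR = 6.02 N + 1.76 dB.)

6.02 N + 1.76 ≥ 97.0 gives N ≥ 15.821, so the minimum integer is 16.

16 bits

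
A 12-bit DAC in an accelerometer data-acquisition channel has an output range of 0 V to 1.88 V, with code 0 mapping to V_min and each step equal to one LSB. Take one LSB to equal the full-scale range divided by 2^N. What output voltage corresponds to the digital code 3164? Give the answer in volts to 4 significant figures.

Range is 1.88 V. LSB = 1.88 V / 2^12.
Output = V_min + (3164/4096) × range = 0 + 0.772461 × 1.88 V
      = 0 V + 1.45223 V = 1.45223 V.

1.452 V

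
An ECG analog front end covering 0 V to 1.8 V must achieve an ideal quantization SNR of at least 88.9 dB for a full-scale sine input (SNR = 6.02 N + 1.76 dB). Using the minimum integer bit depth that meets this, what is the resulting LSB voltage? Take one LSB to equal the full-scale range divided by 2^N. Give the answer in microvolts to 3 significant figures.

V_FS = 1.8 V.
Solving 6.02 N ≥ 88.9 − 1.76: N ≥ 14.475. Round up → N = 15.
LSB = 1.8 V / 2^15 = 54.9 µV.

54.9 µV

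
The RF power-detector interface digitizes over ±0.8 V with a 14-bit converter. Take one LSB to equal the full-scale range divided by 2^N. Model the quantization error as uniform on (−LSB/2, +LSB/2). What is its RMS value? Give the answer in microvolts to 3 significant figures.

Full-scale range = 0.8 V − (-0.8 V) = 1.6 V.
LSB = 1.6 V / 2^14 = 97.656 µV.
V_rms = LSB/√12 = 97.656 µV / √12 = 28.2 µV.

28.2 µV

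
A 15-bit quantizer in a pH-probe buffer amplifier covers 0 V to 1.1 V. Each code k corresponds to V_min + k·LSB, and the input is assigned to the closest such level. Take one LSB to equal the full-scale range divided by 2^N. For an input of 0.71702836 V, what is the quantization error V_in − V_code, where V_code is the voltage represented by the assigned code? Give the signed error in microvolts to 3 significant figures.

−12.7 µV

Full-scale range = 1.1 V. LSB = 1.1 V / 2^15 ≈ 33.57 µV.
(0.71702836 − (0)) / LSB = 0.71702836 × 32768/1.1 = 21359.6230. Nearest integer: k = 21360.
V_code = 0 + (21360/32768) × 1.1 = 0.71704101563 V.
e = 0.71702836 − (0.71704101563) = −12.7 µV.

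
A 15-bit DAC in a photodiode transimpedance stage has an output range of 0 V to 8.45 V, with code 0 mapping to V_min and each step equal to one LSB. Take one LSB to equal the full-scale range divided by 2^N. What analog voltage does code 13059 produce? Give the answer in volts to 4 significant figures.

3.368 V

Range is 8.45 V. LSB = 8.45 V / 2^15.
Output = V_min + (13059/32768) × range = 0 + 0.398529 × 8.45 V
      = 0 + 3.36757 = 3.36757 V.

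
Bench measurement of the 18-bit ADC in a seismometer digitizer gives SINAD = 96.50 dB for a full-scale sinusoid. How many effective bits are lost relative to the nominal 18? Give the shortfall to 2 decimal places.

2.26 bits

ENOB = (SINAD − 1.76)/6.02 = (96.50 − 1.76)/6.02 = 15.7375 bits.
Lost resolution: 18 − 15.7375 = 2.2625 bits.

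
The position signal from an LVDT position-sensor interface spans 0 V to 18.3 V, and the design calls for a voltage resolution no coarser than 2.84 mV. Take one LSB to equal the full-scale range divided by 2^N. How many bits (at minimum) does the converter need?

Range is 18.3 V.
Need 2^N ≥ 18.3 V / 2.84 mV = 6444 → N_min = 13.

13 bits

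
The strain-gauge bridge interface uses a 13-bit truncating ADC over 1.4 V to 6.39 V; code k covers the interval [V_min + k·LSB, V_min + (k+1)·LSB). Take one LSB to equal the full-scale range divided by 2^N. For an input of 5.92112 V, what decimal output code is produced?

7422

Full-scale range = 6.39 V − (1.4 V) = 4.99 V. LSB = 4.99 V / 2^13 ≈ 0.6091 mV.
code = ⌊(V_in − V_min)/LSB⌋ = ⌊(V_in − V_min) × 2^13 / range⌋
     = ⌊(5.92112 − (1.4)) × 8192 / 4.99⌋ = ⌊4.52112 × 8192/4.99⌋
     = ⌊7422.248⌋ = 7422.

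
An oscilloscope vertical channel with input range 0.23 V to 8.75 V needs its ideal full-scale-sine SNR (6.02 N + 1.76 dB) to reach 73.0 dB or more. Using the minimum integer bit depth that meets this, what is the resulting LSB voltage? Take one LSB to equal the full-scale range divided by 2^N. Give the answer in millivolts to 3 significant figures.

The full-scale span is 8.75 − (0.23) = 8.52 V.
6.02 N + 1.76 ≥ 73.0 gives N ≥ 11.834, so the minimum integer is 12.
LSB = 8.52 V / 2^12 = 2.08 mV.

2.08 mV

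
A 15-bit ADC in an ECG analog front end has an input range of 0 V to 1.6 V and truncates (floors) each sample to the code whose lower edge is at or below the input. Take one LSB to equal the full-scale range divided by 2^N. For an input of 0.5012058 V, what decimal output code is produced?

10264

Full-scale range = 1.6 V. LSB = 1.6 V / 2^15 ≈ 48.83 µV.
(V_in − V_min) × 2^15/range = (0.5012058 − (0)) × 32768/1.6 = 10264.695.
Floor → code = 10264.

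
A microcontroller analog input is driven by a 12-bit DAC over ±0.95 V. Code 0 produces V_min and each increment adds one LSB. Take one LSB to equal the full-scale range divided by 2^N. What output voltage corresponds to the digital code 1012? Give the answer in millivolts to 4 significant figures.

-480.6 mV

Span: 0.95 V − (-0.95 V) = 1.9 V. LSB = 1.9 V / 2^12.
V_out = V_min + code × LSB = -0.95 V + 1012 × 1.9 V / 4096
      = -0.95 + 0.469434 = -0.480566 V.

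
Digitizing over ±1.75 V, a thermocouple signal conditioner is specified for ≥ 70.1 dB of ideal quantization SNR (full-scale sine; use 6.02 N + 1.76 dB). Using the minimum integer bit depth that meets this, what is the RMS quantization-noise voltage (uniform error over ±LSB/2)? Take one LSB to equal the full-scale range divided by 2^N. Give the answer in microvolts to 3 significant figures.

The full-scale span is 1.75 − (-1.75) = 3.5 V.
N ≥ (70.1 − 1.76)/6.02 = 11.352 → N_min = 12.
LSB = 3.5 V / 2^12 = 0.85449 mV.
V_rms = LSB/√12 = 247 µV.

247 µV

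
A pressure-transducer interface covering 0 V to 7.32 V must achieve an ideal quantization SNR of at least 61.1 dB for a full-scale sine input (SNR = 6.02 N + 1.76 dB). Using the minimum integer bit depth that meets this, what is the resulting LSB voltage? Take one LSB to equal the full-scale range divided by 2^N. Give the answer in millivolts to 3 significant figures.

7.15 mV

Full-scale range = 7.32 V.
6.02 N + 1.76 ≥ 61.1 gives N ≥ 9.857, so the minimum integer is 10.
Step size = 7.32/1024 V = 7.15 mV.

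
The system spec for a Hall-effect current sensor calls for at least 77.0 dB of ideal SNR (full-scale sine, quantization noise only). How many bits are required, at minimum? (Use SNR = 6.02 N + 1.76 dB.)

13 bits

Required N = ⌈(77.0 − 1.76)/6.02⌉ = ⌈12.498⌉ = 13.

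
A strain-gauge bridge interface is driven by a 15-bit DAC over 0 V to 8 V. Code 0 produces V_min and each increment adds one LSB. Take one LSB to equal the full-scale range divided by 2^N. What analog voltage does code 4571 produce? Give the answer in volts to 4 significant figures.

Range is 8 V. LSB = 8 V / 2^15.
V_out = V_min + code × LSB = 0 V + 4571 × 8 V / 32768
      = 0 + 1.11597 = 1.11597 V.

1.116 V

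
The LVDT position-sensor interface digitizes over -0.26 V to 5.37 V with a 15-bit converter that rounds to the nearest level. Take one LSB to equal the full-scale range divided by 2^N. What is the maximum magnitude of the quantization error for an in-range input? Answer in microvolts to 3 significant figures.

85.9 µV

Span: 5.37 V − (-0.26 V) = 5.63 V.
LSB = 5.63 V ÷ 2^15 = 5.63/32768 V = 171.81 µV.
|e|_max = LSB/2 = 85.9 µV.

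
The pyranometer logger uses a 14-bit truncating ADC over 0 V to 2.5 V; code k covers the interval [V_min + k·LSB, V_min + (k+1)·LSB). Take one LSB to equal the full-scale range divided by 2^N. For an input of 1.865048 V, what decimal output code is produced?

Range is 2.5 V. LSB = 2.5 V / 2^14 ≈ 152.6 µV.
code = ⌊(V_in − V_min)/LSB⌋ = ⌊(V_in − V_min) × 2^14 / range⌋
     = ⌊(1.865048 − (0)) × 16384 / 2.5⌋ = ⌊1.865048 × 16384/2.5⌋
     = ⌊12222.779⌋ = 12222.

12222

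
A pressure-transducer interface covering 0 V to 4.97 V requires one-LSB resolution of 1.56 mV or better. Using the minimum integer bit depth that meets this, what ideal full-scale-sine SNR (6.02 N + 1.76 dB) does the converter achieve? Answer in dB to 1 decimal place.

74.0 dB

V_FS = 4.97 V.
Need 2^N ≥ 4.97 V / 1.56 mV = 3186 → N_min = 12.
6.02(12) + 1.76 = 74.00 dB.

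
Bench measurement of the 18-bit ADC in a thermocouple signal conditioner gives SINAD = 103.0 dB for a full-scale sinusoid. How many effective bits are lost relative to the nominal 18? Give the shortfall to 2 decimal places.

1.18 bits

N_eff = (103.0 − 1.76)/6.02 = 16.8173 bits.
Lost resolution: 18 − 16.8173 = 1.1827 bits.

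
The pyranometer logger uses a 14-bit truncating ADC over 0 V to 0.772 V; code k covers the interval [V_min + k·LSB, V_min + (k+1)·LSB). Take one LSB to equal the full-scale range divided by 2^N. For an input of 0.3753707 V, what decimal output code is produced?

7966

Span = 0.772 V. LSB = 0.772 V / 2^14 ≈ 47.12 µV.
V_in − V_min = 0.3753707 − (0) = 0.3753707 V.
Divide by LSB: 0.3753707 × 16384/0.772 = 7966.4165.
Truncating gives code 7966.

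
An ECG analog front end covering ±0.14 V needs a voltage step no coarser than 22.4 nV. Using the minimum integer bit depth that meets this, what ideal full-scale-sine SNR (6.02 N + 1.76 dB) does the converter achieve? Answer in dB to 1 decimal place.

The full-scale span is 0.14 − (-0.14) = 0.28 V.
Need 2^N ≥ 0.28 V / 22.4 nV = 1.250e7 → N_min = 24.
SNR = 6.02 × 24 + 1.76 = 146.24 dB.

146.2 dB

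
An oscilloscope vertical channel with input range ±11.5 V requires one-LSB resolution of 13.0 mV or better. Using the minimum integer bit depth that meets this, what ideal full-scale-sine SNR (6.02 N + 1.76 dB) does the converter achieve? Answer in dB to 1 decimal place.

68.0 dB

The full-scale span is 11.5 − (-11.5) = 23 V.
Levels needed ≥ 23/13.0 mV = 1769. 2^11 = 2048 suffices, so N_min = 11.
SNR = 6.02 × 11 + 1.76 = 67.98 dB.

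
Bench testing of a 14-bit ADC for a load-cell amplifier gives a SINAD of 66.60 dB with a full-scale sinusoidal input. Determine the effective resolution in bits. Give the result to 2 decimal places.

10.77 bits

ENOB = (66.60 − 1.76)/6.02 = 10.7708 bits.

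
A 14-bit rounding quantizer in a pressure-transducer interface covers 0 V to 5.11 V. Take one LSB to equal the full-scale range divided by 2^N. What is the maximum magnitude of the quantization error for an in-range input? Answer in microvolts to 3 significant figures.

Span = 5.11 V.
Step size = 5.11/16384 V = 311.89 µV.
|e|_max = LSB/2 = 156 µV.

156 µV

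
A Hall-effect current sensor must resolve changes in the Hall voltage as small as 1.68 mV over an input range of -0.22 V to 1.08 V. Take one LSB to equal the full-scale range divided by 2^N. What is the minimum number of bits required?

10 bits

Full-scale range = 1.08 V − (-0.22 V) = 1.3 V.
Need 2^N ≥ 1.3 V / 1.68 mV = 773.8 → N_min = 10.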